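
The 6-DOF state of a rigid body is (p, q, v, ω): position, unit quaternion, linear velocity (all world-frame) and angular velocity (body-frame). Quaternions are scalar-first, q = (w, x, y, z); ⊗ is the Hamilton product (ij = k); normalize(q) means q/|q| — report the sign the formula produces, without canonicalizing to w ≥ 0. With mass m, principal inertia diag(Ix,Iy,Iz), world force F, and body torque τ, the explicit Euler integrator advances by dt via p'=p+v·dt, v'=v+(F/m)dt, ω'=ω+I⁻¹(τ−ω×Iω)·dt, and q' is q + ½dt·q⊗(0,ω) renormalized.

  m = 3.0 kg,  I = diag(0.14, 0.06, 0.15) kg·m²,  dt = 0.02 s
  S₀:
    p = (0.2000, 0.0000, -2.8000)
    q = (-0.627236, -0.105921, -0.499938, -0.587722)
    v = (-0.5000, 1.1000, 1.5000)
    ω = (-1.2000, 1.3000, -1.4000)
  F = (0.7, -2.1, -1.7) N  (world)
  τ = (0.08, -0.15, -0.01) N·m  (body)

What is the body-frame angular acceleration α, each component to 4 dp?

α = (1.7414, -2.2200, -0.8987)

gyro term ω×Iω = (-0.1638, -0.0168, 0.1248)
(τ − ω×Iω)/I = (1.7414, -2.2200, -0.8987)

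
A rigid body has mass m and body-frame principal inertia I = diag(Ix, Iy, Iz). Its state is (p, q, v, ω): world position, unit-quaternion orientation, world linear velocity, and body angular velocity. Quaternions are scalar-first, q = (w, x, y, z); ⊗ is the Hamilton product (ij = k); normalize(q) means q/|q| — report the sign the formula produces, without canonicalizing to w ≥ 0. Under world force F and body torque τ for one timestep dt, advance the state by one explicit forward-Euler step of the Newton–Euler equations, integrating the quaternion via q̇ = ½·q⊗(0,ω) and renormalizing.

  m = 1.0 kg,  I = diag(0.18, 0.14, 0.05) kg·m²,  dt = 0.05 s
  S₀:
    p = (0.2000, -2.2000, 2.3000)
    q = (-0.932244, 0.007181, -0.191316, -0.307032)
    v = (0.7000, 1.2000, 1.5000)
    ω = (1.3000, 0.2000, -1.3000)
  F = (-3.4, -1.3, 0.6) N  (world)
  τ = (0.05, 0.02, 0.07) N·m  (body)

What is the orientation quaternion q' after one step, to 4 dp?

q' = (-0.9405, -0.0153, -0.2055, -0.2702)

Hamilton product q⊗(0,ω) = (-0.3702137, -0.9018000, -0.5762551, 1.4620642)
q + ½dt·q⊗(0,ω), renormalized = (-0.9405, -0.0153, -0.2055, -0.2702)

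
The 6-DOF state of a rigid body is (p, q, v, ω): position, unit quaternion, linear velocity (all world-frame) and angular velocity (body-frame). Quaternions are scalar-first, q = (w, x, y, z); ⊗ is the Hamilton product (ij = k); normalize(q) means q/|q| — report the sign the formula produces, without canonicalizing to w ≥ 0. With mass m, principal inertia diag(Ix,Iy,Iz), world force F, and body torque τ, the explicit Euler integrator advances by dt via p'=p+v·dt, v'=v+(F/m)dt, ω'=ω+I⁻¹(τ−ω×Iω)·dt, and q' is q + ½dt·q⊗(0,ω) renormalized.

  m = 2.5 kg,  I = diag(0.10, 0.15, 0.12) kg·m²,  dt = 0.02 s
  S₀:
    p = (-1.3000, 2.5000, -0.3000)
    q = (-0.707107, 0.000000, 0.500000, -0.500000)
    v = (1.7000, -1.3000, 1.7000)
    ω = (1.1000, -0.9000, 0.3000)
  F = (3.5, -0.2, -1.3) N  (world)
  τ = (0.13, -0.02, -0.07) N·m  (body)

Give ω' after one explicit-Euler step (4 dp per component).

angular accel α = (1.2190, -0.0893, -0.1708)
ω' = ω + α·dt = (1.1244, -0.9018, 0.2966)

ω' = (1.1244, -0.9018, 0.2966)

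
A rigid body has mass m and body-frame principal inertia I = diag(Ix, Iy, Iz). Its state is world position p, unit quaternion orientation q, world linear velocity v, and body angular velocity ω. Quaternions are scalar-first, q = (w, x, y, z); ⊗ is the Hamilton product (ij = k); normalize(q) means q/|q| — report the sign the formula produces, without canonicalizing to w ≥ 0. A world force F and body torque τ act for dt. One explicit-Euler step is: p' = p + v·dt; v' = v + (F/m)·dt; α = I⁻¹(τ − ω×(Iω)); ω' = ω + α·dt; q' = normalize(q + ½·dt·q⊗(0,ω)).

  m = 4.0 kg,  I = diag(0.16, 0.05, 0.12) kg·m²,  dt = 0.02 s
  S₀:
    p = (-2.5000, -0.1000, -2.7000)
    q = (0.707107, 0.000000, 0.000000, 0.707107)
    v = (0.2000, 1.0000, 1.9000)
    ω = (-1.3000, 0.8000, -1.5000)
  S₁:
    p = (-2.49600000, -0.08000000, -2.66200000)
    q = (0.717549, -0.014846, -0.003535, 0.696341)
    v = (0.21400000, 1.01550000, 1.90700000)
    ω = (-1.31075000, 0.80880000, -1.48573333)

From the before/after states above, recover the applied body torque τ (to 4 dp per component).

τ = (-0.1700, 0.1000, 0.2000)

Δω = ω₁−ω₀ = (-0.01075000, 0.00880000, 0.01426667)
precession coupling = (-0.0840, 0.0780, 0.1144)
I·α + gyro = (-0.1700, 0.1000, 0.2000)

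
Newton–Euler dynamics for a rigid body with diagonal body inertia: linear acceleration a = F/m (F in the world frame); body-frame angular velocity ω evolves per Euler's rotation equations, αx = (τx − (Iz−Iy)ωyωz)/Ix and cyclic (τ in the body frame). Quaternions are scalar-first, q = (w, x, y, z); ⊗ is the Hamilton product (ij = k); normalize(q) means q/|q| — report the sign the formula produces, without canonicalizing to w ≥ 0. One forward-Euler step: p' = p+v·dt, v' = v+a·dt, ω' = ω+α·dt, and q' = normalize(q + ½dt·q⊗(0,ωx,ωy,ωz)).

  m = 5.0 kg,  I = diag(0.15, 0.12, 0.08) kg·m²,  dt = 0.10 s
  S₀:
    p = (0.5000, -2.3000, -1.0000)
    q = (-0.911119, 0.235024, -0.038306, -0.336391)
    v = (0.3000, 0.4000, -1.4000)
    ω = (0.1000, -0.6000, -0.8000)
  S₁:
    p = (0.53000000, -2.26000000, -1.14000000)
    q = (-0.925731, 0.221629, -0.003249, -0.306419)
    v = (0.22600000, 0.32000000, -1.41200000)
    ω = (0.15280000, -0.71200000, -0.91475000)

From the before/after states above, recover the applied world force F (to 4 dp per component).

v₁ − v₀ = (-0.07400000, -0.08000000, -0.01200000)
m·(v₁−v₀)/dt = (-3.7000, -4.0000, -0.6000)

F = (-3.7000, -4.0000, -0.6000)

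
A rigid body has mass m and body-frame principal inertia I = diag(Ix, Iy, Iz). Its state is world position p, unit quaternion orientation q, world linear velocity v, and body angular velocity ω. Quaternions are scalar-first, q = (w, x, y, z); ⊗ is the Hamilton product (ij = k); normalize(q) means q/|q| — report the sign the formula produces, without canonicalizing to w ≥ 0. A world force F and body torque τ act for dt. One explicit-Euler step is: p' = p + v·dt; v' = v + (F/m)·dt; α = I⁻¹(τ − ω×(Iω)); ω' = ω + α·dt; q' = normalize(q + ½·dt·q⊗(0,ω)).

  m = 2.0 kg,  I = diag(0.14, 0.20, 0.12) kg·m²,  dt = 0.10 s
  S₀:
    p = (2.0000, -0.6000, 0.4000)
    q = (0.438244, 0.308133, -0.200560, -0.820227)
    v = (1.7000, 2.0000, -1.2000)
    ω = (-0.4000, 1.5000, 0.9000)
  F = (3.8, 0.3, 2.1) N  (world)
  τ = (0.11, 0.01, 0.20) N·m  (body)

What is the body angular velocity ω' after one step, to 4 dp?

precession coupling ω×(Iω) = (-0.1080, -0.0072, -0.0360)
(τ − ω×Iω)/I = (1.5571, 0.0860, 1.9667)
new body rate ω' = (-0.2443, 1.5086, 1.0967)

ω' = (-0.2443, 1.5086, 1.0967)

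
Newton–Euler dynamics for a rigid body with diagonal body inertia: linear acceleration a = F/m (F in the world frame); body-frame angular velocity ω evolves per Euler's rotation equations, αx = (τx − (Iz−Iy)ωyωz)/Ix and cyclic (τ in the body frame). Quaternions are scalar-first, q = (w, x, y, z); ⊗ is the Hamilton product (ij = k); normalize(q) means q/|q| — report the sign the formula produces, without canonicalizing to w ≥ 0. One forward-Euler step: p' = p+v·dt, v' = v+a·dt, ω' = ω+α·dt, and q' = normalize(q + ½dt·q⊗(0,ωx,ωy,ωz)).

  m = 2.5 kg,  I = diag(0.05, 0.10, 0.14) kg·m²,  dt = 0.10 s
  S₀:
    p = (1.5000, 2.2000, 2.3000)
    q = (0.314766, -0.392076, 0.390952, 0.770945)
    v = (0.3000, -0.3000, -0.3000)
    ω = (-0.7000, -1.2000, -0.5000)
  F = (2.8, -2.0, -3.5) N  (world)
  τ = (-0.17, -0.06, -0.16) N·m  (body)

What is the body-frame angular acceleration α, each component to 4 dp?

α = (-3.8800, -0.2850, -1.4429)

ω×(Iω) gyroscopic = (0.0240, -0.0315, 0.0420)
angular accel α = (-3.8800, -0.2850, -1.4429)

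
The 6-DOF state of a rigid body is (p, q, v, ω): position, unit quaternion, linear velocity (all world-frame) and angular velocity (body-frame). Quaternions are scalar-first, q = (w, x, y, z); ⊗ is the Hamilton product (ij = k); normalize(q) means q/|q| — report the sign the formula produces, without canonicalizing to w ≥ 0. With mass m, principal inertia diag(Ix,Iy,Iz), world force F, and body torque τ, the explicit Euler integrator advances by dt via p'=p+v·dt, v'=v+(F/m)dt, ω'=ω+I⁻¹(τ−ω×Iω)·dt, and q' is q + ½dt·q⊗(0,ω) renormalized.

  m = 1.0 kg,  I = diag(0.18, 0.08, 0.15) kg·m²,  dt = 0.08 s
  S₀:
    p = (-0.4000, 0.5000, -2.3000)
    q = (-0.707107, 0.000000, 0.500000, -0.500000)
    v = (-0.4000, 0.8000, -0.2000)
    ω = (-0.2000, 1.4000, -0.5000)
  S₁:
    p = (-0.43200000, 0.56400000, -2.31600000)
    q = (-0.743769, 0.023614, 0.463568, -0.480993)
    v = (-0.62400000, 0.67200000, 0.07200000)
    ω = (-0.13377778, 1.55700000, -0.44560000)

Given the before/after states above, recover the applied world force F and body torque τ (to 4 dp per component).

F = (-2.8000, -1.6000, 3.4000)
τ = (0.1000, 0.1600, 0.1300)

rate change Δω = (0.06622222, 0.15700000, 0.05440000)
precession coupling = (-0.0490, 0.0030, 0.0280)
applied torque τ = (0.1000, 0.1600, 0.1300)
Δv = v₁−v₀ = (-0.22400000, -0.12800000, 0.27200000)
applied force F = (-2.8000, -1.6000, 3.4000)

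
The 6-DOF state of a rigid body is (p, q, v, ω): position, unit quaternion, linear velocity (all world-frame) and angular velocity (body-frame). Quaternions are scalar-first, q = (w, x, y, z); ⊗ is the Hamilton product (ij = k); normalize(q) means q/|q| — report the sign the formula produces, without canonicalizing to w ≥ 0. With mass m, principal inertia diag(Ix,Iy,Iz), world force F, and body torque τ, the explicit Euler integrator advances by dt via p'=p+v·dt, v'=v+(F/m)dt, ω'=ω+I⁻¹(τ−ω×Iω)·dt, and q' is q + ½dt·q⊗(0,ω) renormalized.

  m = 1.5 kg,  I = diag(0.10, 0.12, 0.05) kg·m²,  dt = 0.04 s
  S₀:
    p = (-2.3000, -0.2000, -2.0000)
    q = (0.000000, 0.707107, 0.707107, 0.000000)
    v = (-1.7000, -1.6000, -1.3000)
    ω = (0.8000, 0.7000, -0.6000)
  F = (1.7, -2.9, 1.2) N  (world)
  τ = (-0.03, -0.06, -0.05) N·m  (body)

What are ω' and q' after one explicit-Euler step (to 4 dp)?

ω' = (0.7762, 0.6880, -0.6490)
q' = (-0.0212, 0.6984, 0.7154, -0.0014)

α = I⁻¹(τ − ω×Iω) = (-0.5940, -0.3000, -1.2240)
new body rate ω' = (0.7762, 0.6880, -0.6490)
Hamilton product q⊗(0,ω) = (-1.0606605, -0.4242642, 0.4242642, -0.0707107)
updated quaternion q' = (-0.0212, 0.6984, 0.7154, -0.0014)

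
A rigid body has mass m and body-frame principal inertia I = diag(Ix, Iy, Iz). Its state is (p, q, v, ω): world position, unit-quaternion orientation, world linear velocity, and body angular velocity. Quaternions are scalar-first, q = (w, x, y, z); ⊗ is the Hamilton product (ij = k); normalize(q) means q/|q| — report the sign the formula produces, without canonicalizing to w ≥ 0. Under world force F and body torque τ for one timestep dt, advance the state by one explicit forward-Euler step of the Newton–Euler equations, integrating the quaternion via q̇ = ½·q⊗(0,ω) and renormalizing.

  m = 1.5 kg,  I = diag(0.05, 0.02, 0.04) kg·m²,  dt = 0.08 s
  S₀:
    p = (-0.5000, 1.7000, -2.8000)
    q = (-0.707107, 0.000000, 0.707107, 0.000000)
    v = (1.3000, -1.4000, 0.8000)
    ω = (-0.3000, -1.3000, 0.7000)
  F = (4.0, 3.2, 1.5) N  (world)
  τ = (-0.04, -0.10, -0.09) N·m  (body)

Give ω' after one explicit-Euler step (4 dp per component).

ω' = (-0.3349, -1.6916, 0.5434)

ω×(Iω) gyroscopic = (-0.0182, -0.0021, -0.0117)
(τ − ω×Iω)/I = (-0.4360, -4.8950, -1.9575)
ω' = ω + α·dt = (-0.3349, -1.6916, 0.5434)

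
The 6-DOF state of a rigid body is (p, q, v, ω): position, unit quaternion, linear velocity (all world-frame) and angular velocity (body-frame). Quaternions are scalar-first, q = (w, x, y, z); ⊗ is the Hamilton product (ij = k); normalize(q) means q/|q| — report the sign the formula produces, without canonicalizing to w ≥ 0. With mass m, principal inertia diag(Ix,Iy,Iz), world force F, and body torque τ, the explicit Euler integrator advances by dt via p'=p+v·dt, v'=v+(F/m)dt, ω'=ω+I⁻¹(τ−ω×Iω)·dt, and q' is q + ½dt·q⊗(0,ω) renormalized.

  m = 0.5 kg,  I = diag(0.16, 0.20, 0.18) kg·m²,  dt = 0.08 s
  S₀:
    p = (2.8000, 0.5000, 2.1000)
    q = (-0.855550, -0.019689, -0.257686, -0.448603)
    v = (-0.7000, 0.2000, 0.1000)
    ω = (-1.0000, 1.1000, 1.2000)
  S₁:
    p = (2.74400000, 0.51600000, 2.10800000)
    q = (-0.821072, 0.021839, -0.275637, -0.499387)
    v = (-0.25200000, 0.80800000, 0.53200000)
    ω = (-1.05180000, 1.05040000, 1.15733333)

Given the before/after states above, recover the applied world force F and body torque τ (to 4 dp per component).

F = (2.8000, 3.8000, 2.7000)
τ = (-0.1300, -0.1000, -0.1400)

velocity change Δv = (0.44800000, 0.60800000, 0.43200000)
applied force F = (2.8000, 3.8000, 2.7000)
rate change Δω = (-0.05180000, -0.04960000, -0.04266667)
I·α + gyro = (-0.1300, -0.1000, -0.1400)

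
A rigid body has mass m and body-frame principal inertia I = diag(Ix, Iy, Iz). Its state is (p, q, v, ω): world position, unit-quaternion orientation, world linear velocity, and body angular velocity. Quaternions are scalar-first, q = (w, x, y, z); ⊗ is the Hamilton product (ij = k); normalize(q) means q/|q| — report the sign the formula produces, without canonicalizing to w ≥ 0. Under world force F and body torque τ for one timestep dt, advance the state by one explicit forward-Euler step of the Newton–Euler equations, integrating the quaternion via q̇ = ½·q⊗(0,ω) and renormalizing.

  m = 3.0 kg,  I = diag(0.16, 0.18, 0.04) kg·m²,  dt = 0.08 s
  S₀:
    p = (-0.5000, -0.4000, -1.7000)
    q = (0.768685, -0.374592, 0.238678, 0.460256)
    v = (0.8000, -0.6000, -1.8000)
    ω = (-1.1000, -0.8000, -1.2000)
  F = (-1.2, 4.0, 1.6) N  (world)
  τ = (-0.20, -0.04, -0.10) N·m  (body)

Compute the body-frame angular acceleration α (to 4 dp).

precession coupling ω×(Iω) = (-0.1344, 0.1584, 0.0176)
(τ − ω×Iω)/I = (-0.4100, -1.1022, -2.9400)

α = (-0.4100, -1.1022, -2.9400)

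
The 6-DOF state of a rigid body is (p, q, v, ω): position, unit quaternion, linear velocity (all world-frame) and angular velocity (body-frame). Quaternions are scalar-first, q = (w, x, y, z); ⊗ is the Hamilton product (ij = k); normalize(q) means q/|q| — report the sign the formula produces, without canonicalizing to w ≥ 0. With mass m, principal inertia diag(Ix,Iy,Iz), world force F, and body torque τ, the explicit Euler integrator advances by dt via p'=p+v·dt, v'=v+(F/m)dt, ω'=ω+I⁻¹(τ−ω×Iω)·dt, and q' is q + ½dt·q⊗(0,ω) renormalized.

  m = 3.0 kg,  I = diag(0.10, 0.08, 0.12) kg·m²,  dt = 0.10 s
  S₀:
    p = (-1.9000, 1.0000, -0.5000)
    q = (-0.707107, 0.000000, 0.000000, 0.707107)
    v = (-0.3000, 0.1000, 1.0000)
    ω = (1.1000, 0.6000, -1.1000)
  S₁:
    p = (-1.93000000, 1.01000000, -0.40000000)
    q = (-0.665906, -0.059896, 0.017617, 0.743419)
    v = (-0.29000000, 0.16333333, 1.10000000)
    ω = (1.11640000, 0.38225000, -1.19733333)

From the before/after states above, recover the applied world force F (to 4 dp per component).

Δv = v₁−v₀ = (0.01000000, 0.06333333, 0.10000000)
F = m·Δv/dt = (0.3000, 1.9000, 3.0000)

F = (0.3000, 1.9000, 3.0000)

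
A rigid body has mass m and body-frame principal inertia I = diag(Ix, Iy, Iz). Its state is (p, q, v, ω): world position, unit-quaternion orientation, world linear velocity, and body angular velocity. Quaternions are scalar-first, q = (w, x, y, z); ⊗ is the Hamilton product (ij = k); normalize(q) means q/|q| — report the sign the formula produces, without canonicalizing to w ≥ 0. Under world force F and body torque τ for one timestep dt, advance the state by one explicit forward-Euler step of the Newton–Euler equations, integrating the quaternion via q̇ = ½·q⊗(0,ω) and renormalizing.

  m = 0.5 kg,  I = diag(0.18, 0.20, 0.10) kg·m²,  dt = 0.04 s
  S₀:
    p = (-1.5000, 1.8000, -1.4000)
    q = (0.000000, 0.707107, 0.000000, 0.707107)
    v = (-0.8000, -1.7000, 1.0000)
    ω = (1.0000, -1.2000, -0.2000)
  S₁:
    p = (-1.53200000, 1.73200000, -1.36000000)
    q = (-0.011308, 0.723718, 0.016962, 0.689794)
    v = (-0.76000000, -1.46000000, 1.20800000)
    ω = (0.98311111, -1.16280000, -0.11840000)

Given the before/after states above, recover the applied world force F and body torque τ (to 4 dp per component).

F = (0.5000, 3.0000, 2.6000)
τ = (-0.1000, 0.1700, 0.1800)

rate change Δω = (-0.01688889, 0.03720000, 0.08160000)
gyro term ω₀×Iω₀ = (-0.0240, -0.0160, -0.0240)
applied torque τ = (-0.1000, 0.1700, 0.1800)
velocity change Δv = (0.04000000, 0.24000000, 0.20800000)
applied force F = (0.5000, 3.0000, 2.6000)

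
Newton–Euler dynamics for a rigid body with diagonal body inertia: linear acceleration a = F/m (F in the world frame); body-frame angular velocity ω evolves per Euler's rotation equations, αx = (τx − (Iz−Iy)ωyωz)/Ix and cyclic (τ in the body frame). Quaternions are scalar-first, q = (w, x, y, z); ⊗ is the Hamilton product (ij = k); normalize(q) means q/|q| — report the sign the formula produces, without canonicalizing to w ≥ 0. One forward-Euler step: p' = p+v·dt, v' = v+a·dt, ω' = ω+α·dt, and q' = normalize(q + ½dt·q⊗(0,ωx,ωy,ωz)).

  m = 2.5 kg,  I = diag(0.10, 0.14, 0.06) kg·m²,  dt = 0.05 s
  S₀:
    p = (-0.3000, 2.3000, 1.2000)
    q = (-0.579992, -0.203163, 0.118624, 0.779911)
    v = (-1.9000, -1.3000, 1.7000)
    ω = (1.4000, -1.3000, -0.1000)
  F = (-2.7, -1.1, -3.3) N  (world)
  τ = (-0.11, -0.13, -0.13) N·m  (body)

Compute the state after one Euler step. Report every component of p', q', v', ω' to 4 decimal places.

gyro term ω×Iω = (-0.0104, -0.0056, -0.0728)
angular accel α = (-0.9960, -0.8886, -0.9533)
ω' = ω + α·dt = (1.3502, -1.3444, -0.1477)
2q̇ = q⊗(0,ω) = (0.5166305, 0.1900331, 1.8255487, 0.1560375)
updated quaternion q' = (-0.5664, -0.1982, 0.1641, 0.7829)
a = (-1.0800, -0.4400, -1.3200)
p' = p + v·dt = (-0.3950, 2.2350, 1.2850)
new velocity v' = (-1.9540, -1.3220, 1.6340)

p' = (-0.3950, 2.2350, 1.2850)
q' = (-0.5664, -0.1982, 0.1641, 0.7829)
v' = (-1.9540, -1.3220, 1.6340)
ω' = (1.3502, -1.3444, -0.1477)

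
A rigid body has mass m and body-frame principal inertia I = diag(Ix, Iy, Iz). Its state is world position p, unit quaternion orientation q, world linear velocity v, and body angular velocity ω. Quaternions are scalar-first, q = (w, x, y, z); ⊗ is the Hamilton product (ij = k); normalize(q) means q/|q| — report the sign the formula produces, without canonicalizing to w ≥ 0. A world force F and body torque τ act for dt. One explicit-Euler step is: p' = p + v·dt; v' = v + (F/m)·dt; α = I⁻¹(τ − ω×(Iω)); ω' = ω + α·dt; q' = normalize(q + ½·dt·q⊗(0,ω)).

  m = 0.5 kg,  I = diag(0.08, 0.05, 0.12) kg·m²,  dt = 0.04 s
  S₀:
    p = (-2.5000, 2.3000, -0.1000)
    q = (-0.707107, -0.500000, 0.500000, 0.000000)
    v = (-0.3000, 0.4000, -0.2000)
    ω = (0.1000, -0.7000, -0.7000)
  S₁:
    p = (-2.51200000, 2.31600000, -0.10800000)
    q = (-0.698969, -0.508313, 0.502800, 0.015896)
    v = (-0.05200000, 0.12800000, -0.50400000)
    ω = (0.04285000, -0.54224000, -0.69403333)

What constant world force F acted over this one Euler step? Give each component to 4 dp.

F = (3.1000, -3.4000, -3.8000)

Δv = v₁−v₀ = (0.24800000, -0.27200000, -0.30400000)
F = m·Δv/dt = (3.1000, -3.4000, -3.8000)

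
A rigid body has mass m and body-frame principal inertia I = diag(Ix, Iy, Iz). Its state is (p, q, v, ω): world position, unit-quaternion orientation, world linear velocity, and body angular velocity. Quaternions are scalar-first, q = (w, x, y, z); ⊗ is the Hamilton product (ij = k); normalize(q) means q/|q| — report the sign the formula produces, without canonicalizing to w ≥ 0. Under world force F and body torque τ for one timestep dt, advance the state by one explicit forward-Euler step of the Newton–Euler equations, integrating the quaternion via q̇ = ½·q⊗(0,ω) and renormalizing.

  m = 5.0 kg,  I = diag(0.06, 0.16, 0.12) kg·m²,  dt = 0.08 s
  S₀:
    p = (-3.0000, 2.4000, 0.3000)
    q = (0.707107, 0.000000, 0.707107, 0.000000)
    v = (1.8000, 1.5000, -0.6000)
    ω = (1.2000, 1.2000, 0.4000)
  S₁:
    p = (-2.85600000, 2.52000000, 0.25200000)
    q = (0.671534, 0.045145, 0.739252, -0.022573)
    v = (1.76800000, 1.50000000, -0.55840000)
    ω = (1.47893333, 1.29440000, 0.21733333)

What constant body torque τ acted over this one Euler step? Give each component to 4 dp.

ω₁ − ω₀ = (0.27893333, 0.09440000, -0.18266667)
gyro term ω₀×Iω₀ = (-0.0192, -0.0288, 0.1440)
τ = I·(Δω/dt) + ω₀×(Iω₀) = (0.1900, 0.1600, -0.1300)

τ = (0.1900, 0.1600, -0.1300)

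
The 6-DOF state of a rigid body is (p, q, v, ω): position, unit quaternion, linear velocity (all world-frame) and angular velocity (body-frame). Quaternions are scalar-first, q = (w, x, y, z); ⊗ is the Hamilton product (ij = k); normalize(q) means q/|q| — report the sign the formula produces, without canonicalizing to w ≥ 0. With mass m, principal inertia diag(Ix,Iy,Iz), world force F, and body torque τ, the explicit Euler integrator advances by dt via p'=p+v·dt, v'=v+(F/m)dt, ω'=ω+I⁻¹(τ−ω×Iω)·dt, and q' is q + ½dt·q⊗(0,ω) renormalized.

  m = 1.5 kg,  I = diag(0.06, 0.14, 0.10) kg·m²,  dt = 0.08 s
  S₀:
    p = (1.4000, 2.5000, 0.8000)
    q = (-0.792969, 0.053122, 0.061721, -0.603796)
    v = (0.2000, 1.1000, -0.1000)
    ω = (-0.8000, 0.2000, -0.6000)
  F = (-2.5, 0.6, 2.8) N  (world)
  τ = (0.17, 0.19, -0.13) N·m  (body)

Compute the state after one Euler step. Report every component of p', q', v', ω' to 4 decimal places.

p' = (1.4160, 2.5880, 0.7920)
q' = (-0.8056, 0.0818, 0.0759, -0.5819)
v' = (0.0667, 1.1320, 0.0493)
ω' = (-0.5797, 0.3195, -0.6938)

p + v·dt = (1.4160, 2.5880, 0.7920)
v + (F/m)dt = (0.0667, 1.1320, 0.0493)
gyro term ω×Iω = (0.0048, -0.0192, -0.0128)
(τ − ω×Iω)/I = (2.7533, 1.4943, -1.1720)
ω' = ω + α·dt = (-0.5797, 0.3195, -0.6938)
Hamilton product q⊗(0,ω) = (-0.3321242, 0.7181018, 0.3563162, 0.5357826)
q' = normalize(q + ½dt·q⊗(0,ω)) = (-0.8056, 0.0818, 0.0759, -0.5819)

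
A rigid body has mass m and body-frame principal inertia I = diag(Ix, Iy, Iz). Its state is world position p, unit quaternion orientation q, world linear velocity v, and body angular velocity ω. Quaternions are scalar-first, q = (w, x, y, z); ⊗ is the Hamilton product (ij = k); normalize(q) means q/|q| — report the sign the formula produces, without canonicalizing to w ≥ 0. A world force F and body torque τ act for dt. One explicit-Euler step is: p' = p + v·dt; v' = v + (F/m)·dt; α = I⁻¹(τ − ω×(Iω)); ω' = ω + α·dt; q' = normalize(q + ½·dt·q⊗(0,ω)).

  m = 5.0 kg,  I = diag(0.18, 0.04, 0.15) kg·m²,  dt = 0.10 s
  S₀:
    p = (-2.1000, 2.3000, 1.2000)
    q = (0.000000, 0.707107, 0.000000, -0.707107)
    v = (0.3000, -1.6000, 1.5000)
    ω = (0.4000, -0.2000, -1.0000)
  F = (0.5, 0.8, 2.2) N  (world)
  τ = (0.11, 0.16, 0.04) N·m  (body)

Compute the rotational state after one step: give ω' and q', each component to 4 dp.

ω' = (0.4489, 0.2300, -0.9808)
q' = (-0.0494, 0.6990, 0.0212, -0.7131)

(τ − ω×Iω)/I = (0.4889, 4.3000, 0.1920)
ω + α·dt = (0.4489, 0.2300, -0.9808)
2q̇ = q⊗(0,ω) = (-0.9899498, -0.1414214, 0.4242642, -0.1414214)
updated quaternion q' = (-0.0494, 0.6990, 0.0212, -0.7131)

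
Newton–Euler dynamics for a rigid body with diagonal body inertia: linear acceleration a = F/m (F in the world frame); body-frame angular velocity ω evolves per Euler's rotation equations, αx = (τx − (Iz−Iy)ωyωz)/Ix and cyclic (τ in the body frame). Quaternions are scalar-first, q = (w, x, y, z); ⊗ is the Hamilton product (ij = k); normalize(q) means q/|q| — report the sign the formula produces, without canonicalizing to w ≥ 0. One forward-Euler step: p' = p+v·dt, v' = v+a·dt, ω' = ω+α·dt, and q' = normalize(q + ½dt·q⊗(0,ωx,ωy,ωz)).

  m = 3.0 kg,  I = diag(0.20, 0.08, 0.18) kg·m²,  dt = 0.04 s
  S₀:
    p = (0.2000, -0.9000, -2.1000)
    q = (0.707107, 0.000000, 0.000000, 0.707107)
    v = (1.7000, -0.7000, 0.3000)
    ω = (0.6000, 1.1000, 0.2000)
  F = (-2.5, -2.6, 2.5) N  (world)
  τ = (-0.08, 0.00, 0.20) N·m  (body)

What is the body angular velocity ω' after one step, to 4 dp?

ω' = (0.5796, 1.0988, 0.2620)

gyro term ω×Iω = (0.0220, 0.0024, -0.0792)
angular accel α = (-0.5100, -0.0300, 1.5511)
ω + α·dt = (0.5796, 1.0988, 0.2620)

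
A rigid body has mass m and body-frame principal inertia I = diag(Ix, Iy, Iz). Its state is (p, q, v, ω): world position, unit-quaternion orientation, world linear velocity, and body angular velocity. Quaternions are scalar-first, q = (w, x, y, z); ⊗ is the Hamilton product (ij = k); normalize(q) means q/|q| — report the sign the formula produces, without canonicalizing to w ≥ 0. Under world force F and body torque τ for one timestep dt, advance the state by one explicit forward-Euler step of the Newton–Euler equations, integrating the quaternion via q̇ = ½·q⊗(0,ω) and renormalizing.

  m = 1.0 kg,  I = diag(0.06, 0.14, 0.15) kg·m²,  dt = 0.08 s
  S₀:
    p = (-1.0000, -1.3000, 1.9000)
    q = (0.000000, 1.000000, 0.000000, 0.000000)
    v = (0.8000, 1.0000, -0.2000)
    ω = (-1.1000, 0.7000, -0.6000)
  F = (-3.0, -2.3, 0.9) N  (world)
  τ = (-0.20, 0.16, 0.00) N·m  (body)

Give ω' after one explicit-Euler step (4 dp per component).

ω' = (-1.3611, 0.8254, -0.5671)

ω×(Iω) gyroscopic = (-0.0042, -0.0594, -0.0616)
angular accel α = (-3.2633, 1.5671, 0.4107)
ω' = ω + α·dt = (-1.3611, 0.8254, -0.5671)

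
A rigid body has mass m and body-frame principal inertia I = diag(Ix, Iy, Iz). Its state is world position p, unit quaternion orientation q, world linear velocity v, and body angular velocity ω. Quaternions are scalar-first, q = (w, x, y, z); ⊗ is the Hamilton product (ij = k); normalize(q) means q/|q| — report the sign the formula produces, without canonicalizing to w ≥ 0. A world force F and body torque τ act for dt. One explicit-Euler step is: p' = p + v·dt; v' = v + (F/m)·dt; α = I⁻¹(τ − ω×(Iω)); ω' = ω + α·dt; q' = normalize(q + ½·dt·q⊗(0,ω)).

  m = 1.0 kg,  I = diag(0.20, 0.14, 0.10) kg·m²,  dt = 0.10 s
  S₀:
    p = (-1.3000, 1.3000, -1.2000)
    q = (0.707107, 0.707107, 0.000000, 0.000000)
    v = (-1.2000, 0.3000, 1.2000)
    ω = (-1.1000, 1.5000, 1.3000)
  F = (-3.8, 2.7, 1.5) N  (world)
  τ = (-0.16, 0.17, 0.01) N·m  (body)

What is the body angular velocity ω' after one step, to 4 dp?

α = I⁻¹(τ − ω×Iω) = (-0.4100, 2.2357, -0.8900)
ω' = ω + α·dt = (-1.1410, 1.7236, 1.2110)

ω' = (-1.1410, 1.7236, 1.2110)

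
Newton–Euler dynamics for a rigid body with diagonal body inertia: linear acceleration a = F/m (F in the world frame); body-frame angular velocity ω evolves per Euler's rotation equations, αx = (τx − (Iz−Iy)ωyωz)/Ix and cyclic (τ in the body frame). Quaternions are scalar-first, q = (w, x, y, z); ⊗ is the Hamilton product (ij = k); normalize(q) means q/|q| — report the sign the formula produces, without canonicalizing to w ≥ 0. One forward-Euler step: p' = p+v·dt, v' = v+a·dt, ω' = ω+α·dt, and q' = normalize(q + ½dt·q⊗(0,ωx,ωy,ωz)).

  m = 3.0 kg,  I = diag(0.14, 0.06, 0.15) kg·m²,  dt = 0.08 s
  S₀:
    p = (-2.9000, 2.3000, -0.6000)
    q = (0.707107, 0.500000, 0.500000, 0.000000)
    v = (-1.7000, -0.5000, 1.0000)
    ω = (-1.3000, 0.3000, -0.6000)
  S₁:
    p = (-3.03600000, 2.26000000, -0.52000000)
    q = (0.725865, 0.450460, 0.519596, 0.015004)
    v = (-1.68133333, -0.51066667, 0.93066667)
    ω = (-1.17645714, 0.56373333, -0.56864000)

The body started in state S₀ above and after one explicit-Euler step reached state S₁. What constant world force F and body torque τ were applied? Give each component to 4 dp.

Δω = ω₁−ω₀ = (0.12354286, 0.26373333, 0.03136000)
I·α + gyro = (0.2000, 0.1900, 0.0900)
v₁ − v₀ = (0.01866667, -0.01066667, -0.06933333)
F = m·Δv/dt = (0.7000, -0.4000, -2.6000)

F = (0.7000, -0.4000, -2.6000)
τ = (0.2000, 0.1900, 0.0900)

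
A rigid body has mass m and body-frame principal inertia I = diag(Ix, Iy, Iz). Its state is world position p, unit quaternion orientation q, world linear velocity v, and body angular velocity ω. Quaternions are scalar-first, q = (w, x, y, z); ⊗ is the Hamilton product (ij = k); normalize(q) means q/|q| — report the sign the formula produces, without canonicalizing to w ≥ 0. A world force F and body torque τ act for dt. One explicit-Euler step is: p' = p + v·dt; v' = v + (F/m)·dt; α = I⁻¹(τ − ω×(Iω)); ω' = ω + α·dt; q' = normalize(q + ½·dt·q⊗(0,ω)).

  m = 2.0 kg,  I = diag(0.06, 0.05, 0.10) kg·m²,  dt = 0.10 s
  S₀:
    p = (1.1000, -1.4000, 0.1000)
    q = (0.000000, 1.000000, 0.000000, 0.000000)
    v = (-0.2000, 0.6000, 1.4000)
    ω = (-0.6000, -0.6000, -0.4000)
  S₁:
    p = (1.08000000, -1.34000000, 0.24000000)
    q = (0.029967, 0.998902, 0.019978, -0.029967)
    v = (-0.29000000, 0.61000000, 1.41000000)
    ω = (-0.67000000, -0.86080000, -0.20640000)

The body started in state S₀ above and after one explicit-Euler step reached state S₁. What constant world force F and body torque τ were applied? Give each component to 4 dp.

Δω = ω₁−ω₀ = (-0.07000000, -0.26080000, 0.19360000)
I·α + gyro = (-0.0300, -0.1400, 0.1900)
Δv = v₁−v₀ = (-0.09000000, 0.01000000, 0.01000000)
m·(v₁−v₀)/dt = (-1.8000, 0.2000, 0.2000)

F = (-1.8000, 0.2000, 0.2000)
τ = (-0.0300, -0.1400, 0.1900)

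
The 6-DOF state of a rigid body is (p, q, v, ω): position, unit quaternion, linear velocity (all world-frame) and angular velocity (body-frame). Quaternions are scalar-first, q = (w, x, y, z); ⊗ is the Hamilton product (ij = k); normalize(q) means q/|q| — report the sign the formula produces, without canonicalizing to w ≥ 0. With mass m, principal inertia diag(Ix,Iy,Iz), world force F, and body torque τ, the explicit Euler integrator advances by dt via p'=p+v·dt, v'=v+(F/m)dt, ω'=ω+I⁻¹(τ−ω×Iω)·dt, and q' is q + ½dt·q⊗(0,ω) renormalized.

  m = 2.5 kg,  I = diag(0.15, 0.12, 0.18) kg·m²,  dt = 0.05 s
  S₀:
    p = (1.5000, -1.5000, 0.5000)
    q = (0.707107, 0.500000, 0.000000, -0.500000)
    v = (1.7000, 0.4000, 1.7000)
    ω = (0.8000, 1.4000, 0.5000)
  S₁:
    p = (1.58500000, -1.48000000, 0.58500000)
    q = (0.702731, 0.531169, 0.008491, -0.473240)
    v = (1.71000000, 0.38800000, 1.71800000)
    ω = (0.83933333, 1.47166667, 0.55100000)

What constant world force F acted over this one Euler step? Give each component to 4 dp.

v₁ − v₀ = (0.01000000, -0.01200000, 0.01800000)
m·(v₁−v₀)/dt = (0.5000, -0.6000, 0.9000)

F = (0.5000, -0.6000, 0.9000)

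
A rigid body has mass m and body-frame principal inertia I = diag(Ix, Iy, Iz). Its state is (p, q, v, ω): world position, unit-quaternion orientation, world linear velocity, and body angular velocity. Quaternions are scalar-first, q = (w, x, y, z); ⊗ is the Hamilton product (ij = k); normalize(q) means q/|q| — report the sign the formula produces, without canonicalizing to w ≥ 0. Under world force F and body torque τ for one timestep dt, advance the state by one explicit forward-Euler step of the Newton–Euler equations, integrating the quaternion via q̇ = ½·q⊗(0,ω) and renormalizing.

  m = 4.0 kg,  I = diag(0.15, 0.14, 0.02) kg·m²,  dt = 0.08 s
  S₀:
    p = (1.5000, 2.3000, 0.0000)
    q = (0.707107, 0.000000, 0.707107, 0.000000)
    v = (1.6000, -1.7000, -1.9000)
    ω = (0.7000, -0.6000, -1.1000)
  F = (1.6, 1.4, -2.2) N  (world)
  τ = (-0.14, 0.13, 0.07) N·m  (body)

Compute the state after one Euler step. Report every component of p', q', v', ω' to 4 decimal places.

linear accel F/m = (0.4000, 0.3500, -0.5500)
new position p' = (1.6280, 2.1640, -0.1520)
new velocity v' = (1.6320, -1.6720, -1.9440)
(τ − ω×Iω)/I = (-0.4053, 1.6436, 3.2900)
ω' = ω + α·dt = (0.6676, -0.4685, -0.8368)
q⊗(0,ω) = (0.4242642, -0.2828428, -0.4242642, -1.2727926)
q + ½dt·q⊗(0,ω), renormalized = (0.7229, -0.0113, 0.6890, -0.0508)

p' = (1.6280, 2.1640, -0.1520)
q' = (0.7229, -0.0113, 0.6890, -0.0508)
v' = (1.6320, -1.6720, -1.9440)
ω' = (0.6676, -0.4685, -0.8368)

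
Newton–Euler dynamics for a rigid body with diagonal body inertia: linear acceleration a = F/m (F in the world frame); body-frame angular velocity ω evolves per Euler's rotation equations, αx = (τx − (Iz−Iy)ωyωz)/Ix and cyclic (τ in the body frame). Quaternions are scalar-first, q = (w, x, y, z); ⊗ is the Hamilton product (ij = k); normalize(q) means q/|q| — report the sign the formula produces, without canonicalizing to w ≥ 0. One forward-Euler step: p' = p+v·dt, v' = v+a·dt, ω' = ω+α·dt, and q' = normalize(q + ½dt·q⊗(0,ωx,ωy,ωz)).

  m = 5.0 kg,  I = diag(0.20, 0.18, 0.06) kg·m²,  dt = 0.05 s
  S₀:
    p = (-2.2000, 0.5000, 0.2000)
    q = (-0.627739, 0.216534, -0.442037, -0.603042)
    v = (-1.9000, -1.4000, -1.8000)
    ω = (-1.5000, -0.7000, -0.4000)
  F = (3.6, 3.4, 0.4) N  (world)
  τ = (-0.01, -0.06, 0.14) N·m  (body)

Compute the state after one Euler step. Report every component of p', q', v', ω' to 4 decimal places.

p' = (-2.2950, 0.4300, 0.1100)
q' = (-0.6328, 0.2337, -0.4059, -0.6166)
v' = (-1.8640, -1.3660, -1.7960)
ω' = (-1.4941, -0.7400, -0.2658)

ω×(Iω) gyroscopic = (-0.0336, 0.0840, -0.0210)
angular accel α = (0.1180, -0.8000, 2.6833)
ω' = ω + α·dt = (-1.4941, -0.7400, -0.2658)
q⊗(0,ω) = (-0.2258417, 0.6962939, 1.4305939, -0.5635337)
q + ½dt·q⊗(0,ω), renormalized = (-0.6328, 0.2337, -0.4059, -0.6166)
a = (0.7200, 0.6800, 0.0800)
p + v·dt = (-2.2950, 0.4300, 0.1100)
v + (F/m)dt = (-1.8640, -1.3660, -1.7960)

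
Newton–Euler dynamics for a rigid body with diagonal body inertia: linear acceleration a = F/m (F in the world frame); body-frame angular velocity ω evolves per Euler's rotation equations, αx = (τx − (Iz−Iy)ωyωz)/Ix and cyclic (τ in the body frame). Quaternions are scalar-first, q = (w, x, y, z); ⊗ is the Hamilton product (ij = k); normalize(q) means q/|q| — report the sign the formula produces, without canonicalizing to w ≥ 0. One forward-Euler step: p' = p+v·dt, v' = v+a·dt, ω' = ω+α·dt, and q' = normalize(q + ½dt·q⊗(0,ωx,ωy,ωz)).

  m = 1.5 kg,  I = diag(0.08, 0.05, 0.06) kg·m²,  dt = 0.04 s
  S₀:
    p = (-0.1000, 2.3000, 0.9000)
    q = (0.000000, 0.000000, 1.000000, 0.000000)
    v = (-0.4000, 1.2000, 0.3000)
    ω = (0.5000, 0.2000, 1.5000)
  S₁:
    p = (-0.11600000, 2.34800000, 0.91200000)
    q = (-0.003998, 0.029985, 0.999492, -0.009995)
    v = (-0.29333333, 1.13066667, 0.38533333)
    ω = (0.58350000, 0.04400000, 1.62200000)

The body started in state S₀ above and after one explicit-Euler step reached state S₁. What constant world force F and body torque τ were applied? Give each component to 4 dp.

F = (4.0000, -2.6000, 3.2000)
τ = (0.1700, -0.1800, 0.1800)

velocity change Δv = (0.10666667, -0.06933333, 0.08533333)
m·(v₁−v₀)/dt = (4.0000, -2.6000, 3.2000)
ω₁ − ω₀ = (0.08350000, -0.15600000, 0.12200000)
applied torque τ = (0.1700, -0.1800, 0.1800)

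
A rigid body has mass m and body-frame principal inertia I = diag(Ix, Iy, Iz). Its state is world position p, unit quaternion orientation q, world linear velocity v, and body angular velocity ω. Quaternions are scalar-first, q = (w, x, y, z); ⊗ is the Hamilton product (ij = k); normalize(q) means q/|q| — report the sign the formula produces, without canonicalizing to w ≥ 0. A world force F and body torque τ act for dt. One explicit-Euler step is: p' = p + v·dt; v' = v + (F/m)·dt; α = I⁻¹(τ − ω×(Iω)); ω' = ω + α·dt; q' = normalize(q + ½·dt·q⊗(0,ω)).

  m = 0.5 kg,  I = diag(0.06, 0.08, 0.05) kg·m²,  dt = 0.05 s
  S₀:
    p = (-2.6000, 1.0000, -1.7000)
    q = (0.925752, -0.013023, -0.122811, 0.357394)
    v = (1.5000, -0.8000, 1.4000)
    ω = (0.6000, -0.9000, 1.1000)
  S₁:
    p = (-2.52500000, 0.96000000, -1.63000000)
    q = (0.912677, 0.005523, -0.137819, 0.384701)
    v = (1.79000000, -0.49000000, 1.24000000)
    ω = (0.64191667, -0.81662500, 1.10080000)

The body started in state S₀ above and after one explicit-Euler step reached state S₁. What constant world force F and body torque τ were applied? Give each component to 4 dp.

v₁ − v₀ = (0.29000000, 0.31000000, -0.16000000)
applied force F = (2.9000, 3.1000, -1.6000)
Δω = ω₁−ω₀ = (0.04191667, 0.08337500, 0.00080000)
gyro term ω₀×Iω₀ = (0.0297, 0.0066, -0.0108)
I·α + gyro = (0.0800, 0.1400, -0.0100)

F = (2.9000, 3.1000, -1.6000)
τ = (0.0800, 0.1400, -0.0100)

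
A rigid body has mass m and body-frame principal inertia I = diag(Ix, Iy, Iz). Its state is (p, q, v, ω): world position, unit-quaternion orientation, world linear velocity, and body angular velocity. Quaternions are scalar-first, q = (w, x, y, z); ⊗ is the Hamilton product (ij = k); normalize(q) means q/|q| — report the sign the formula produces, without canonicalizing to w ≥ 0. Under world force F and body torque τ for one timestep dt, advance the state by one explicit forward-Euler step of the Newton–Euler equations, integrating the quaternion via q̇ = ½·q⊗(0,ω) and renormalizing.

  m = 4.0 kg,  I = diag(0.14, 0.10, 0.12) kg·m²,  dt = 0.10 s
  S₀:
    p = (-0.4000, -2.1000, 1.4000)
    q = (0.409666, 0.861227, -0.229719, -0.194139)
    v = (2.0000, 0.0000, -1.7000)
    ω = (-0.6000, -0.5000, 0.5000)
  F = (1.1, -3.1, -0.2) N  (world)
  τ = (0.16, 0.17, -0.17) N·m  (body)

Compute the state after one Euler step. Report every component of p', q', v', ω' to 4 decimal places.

a = (0.2750, -0.7750, -0.0500)
new position p' = (-0.2000, -2.1000, 1.2300)
v + (F/m)dt = (2.0275, -0.0775, -1.7050)
ω×(Iω) gyroscopic = (-0.0050, -0.0060, -0.0120)
(τ − ω×Iω)/I = (1.1786, 1.7600, -1.3167)
ω + α·dt = (-0.4821, -0.3240, 0.3683)
Hamilton product q⊗(0,ω) = (0.4989462, -0.4577286, -0.5189631, -0.3636119)
q + ½dt·q⊗(0,ω), renormalized = (0.4341, 0.8374, -0.2554, -0.2121)

p' = (-0.2000, -2.1000, 1.2300)
q' = (0.4341, 0.8374, -0.2554, -0.2121)
v' = (2.0275, -0.0775, -1.7050)
ω' = (-0.4821, -0.3240, 0.3683)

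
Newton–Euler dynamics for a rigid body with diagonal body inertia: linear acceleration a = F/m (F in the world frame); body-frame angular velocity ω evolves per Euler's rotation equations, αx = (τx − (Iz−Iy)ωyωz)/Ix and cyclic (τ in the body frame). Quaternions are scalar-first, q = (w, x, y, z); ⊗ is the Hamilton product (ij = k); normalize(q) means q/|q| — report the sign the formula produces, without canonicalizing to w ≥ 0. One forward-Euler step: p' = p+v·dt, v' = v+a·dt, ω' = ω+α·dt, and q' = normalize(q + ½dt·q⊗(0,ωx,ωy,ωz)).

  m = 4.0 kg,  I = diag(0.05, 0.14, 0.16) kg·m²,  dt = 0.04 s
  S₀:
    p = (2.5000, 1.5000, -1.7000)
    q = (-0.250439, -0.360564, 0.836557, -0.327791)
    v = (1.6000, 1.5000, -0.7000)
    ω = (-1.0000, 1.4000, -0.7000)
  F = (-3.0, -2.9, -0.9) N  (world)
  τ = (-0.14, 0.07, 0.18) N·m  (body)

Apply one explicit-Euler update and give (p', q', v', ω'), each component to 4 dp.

p' = (2.5640, 1.5600, -1.7280)
q' = (-0.2855, -0.3578, 0.8305, -0.3174)
v' = (1.5700, 1.4710, -0.7090)
ω' = (-1.0963, 1.4420, -0.6235)

(τ − ω×Iω)/I = (-2.4080, 1.0500, 1.9125)
ω + α·dt = (-1.0963, 1.4420, -0.6235)
q⊗(0,ω) = (-1.7611975, 0.1237565, -0.2752184, 0.5070747)
q' = normalize(q + ½dt·q⊗(0,ω)) = (-0.2855, -0.3578, 0.8305, -0.3174)
new position p' = (2.5640, 1.5600, -1.7280)
v' = v + a·dt = (1.5700, 1.4710, -0.7090)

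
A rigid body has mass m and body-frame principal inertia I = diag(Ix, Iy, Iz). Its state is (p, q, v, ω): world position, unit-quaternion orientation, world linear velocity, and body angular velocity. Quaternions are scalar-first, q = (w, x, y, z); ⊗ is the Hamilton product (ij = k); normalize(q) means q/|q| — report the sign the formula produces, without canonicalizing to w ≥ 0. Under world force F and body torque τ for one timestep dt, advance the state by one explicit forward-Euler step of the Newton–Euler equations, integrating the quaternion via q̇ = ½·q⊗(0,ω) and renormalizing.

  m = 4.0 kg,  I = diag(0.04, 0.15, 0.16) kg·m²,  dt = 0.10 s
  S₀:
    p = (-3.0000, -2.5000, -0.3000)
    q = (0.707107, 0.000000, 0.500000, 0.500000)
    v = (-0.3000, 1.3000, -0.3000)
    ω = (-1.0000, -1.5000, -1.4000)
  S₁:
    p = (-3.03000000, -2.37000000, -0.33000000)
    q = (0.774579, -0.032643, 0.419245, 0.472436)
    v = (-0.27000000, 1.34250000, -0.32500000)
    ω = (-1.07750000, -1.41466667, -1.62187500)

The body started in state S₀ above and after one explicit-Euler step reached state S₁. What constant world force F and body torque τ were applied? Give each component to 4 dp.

F = (1.2000, 1.7000, -1.0000)
τ = (-0.0100, -0.0400, -0.1900)

Δω = ω₁−ω₀ = (-0.07750000, 0.08533333, -0.22187500)
I·α + gyro = (-0.0100, -0.0400, -0.1900)
velocity change Δv = (0.03000000, 0.04250000, -0.02500000)
F = m·Δv/dt = (1.2000, 1.7000, -1.0000)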